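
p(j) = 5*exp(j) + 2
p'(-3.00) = 0.25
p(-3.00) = 2.25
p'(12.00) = 813773.96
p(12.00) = 813775.96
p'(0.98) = 13.32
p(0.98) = 15.32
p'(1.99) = 36.58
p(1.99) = 38.58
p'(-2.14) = 0.59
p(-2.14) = 2.59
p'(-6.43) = 0.01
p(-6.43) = 2.01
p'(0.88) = 12.05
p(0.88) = 14.05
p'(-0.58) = 2.80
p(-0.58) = 4.80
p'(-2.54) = 0.39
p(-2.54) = 2.39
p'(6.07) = 2163.40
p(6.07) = 2165.40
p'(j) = 5*exp(j)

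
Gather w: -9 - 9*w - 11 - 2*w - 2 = -11*w - 22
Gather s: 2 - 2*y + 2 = 4 - 2*y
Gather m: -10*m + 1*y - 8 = -10*m + y - 8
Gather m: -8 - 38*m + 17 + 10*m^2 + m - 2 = 10*m^2 - 37*m + 7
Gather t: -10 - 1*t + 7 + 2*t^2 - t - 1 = 2*t^2 - 2*t - 4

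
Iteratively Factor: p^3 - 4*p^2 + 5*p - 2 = (p - 1)*(p^2 - 3*p + 2) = (p - 2)*(p - 1)*(p - 1)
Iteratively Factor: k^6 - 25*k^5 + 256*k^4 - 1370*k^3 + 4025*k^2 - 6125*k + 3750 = (k - 5)*(k^5 - 20*k^4 + 156*k^3 - 590*k^2 + 1075*k - 750) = (k - 5)^2*(k^4 - 15*k^3 + 81*k^2 - 185*k + 150) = (k - 5)^3*(k^3 - 10*k^2 + 31*k - 30) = (k - 5)^3*(k - 3)*(k^2 - 7*k + 10) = (k - 5)^3*(k - 3)*(k - 2)*(k - 5)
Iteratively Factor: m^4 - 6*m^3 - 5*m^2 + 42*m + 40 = (m + 1)*(m^3 - 7*m^2 + 2*m + 40) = (m - 4)*(m + 1)*(m^2 - 3*m - 10) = (m - 4)*(m + 1)*(m + 2)*(m - 5)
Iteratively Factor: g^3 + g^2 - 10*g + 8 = (g + 4)*(g^2 - 3*g + 2) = (g - 1)*(g + 4)*(g - 2)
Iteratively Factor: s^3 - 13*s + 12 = (s - 3)*(s^2 + 3*s - 4) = (s - 3)*(s + 4)*(s - 1)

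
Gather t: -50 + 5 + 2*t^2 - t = 2*t^2 - t - 45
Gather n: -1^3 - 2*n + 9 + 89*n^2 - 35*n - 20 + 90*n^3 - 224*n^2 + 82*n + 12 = 90*n^3 - 135*n^2 + 45*n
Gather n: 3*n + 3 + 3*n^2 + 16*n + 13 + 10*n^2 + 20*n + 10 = 13*n^2 + 39*n + 26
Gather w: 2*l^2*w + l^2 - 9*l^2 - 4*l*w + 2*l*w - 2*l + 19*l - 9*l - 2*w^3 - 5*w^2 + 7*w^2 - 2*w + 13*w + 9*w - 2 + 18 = -8*l^2 + 8*l - 2*w^3 + 2*w^2 + w*(2*l^2 - 2*l + 20) + 16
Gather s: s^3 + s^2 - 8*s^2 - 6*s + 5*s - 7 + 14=s^3 - 7*s^2 - s + 7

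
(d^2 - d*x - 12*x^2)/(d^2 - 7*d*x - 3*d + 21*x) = (d^2 - d*x - 12*x^2)/(d^2 - 7*d*x - 3*d + 21*x)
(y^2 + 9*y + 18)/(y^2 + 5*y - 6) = (y + 3)/(y - 1)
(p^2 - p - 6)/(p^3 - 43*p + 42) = (p^2 - p - 6)/(p^3 - 43*p + 42)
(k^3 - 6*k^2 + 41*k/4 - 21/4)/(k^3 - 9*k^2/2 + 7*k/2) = (k - 3/2)/k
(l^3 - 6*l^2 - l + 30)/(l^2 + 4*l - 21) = (l^2 - 3*l - 10)/(l + 7)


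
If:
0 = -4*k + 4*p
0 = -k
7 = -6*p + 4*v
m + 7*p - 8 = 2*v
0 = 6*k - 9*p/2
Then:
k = 0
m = 23/2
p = 0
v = 7/4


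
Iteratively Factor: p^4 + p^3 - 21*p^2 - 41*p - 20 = (p + 1)*(p^3 - 21*p - 20) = (p + 1)^2*(p^2 - p - 20) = (p - 5)*(p + 1)^2*(p + 4)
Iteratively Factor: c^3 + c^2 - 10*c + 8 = (c + 4)*(c^2 - 3*c + 2) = (c - 1)*(c + 4)*(c - 2)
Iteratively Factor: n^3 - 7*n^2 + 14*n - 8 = (n - 2)*(n^2 - 5*n + 4) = (n - 4)*(n - 2)*(n - 1)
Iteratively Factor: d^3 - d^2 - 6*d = (d)*(d^2 - d - 6) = d*(d - 3)*(d + 2)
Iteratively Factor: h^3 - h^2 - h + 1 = (h - 1)*(h^2 - 1) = (h - 1)^2*(h + 1)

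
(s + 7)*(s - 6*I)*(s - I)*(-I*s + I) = -I*s^4 - 7*s^3 - 6*I*s^3 - 42*s^2 + 13*I*s^2 + 49*s + 36*I*s - 42*I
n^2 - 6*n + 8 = (n - 4)*(n - 2)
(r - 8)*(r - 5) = r^2 - 13*r + 40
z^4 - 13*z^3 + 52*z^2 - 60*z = z*(z - 6)*(z - 5)*(z - 2)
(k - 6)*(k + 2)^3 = k^4 - 24*k^2 - 64*k - 48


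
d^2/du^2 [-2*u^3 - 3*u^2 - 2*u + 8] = -12*u - 6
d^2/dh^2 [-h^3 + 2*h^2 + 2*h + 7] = 4 - 6*h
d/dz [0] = 0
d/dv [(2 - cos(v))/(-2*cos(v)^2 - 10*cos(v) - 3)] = (-8*cos(v) + cos(2*v) - 22)*sin(v)/(10*cos(v) + cos(2*v) + 4)^2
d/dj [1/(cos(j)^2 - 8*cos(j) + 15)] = 2*(cos(j) - 4)*sin(j)/(cos(j)^2 - 8*cos(j) + 15)^2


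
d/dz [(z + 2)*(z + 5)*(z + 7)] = 3*z^2 + 28*z + 59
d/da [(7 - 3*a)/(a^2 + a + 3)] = (-3*a^2 - 3*a + (2*a + 1)*(3*a - 7) - 9)/(a^2 + a + 3)^2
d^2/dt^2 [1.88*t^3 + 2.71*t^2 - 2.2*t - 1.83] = 11.28*t + 5.42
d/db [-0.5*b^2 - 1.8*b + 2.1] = -1.0*b - 1.8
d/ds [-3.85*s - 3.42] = -3.85000000000000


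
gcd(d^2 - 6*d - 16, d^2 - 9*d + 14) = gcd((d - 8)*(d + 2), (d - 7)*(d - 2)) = 1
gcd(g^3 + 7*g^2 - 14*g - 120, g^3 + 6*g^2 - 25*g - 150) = g^2 + 11*g + 30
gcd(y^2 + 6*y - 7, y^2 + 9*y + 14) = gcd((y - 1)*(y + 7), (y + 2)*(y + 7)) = y + 7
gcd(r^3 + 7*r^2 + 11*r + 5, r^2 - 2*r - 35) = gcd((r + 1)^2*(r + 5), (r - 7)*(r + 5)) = r + 5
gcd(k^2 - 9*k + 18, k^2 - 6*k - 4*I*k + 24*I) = k - 6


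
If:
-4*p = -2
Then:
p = 1/2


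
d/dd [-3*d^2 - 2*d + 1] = -6*d - 2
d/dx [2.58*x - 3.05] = 2.58000000000000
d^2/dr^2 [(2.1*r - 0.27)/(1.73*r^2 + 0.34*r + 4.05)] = ((2.1*r - 0.27)*(3.46*r + 0.34)*(6.92*r + 0.68) - (21.798*r + 0.4938)*(1.73*r^2 + 0.34*r + 4.05))/(1.73*r^2 + 0.34*r + 4.05)^3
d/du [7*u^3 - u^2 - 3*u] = 21*u^2 - 2*u - 3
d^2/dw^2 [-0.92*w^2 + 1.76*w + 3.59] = -1.84000000000000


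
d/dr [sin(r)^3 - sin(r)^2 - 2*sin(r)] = (3*sin(r)^2 - 2*sin(r) - 2)*cos(r)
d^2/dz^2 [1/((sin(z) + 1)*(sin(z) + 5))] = (sin(z) + sin(3*z) + 7*cos(2*z) + 55)/((sin(z) + 1)^2*(sin(z) + 5)^3)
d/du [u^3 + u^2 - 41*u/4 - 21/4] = 3*u^2 + 2*u - 41/4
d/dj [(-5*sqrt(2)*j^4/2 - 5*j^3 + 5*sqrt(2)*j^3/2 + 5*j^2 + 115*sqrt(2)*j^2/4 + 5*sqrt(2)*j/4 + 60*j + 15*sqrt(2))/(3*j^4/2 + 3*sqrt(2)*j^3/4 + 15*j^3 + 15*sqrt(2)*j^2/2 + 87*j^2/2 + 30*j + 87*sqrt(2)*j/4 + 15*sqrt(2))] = 5*(-22*sqrt(2)*j^6 + 2*j^6 - 162*sqrt(2)*j^5 - 48*j^5 - 477*j^4 - 317*sqrt(2)*j^4 - 1166*j^3 - 152*sqrt(2)*j^3 - 571*j^2 - 231*sqrt(2)*j^2 - 616*sqrt(2)*j + 680*j - 328 + 240*sqrt(2))/(3*(2*j^8 + 2*sqrt(2)*j^7 + 40*j^7 + 40*sqrt(2)*j^6 + 317*j^6 + 316*sqrt(2)*j^5 + 1260*j^5 + 1240*sqrt(2)*j^4 + 2640*j^4 + 2940*j^3 + 2482*sqrt(2)*j^3 + 2041*j^2 + 2320*sqrt(2)*j^2 + 800*sqrt(2)*j + 1160*j + 400))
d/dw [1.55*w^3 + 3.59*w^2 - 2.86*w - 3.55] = 4.65*w^2 + 7.18*w - 2.86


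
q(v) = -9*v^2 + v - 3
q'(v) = 1 - 18*v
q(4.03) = -145.14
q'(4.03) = -71.54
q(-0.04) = -3.05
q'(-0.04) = 1.72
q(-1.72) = -31.35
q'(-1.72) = 31.96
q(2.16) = -42.83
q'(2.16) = -37.88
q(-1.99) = -40.63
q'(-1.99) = 36.82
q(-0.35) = -4.45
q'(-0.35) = 7.30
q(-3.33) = -106.13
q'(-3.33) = 60.94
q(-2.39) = -56.80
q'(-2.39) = 44.02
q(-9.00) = -741.00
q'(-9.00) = 163.00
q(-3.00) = -87.00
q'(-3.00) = 55.00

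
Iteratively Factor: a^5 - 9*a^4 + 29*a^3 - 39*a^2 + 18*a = (a - 1)*(a^4 - 8*a^3 + 21*a^2 - 18*a) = (a - 2)*(a - 1)*(a^3 - 6*a^2 + 9*a) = (a - 3)*(a - 2)*(a - 1)*(a^2 - 3*a) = a*(a - 3)*(a - 2)*(a - 1)*(a - 3)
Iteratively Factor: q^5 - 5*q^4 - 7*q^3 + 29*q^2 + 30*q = (q - 3)*(q^4 - 2*q^3 - 13*q^2 - 10*q) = q*(q - 3)*(q^3 - 2*q^2 - 13*q - 10) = q*(q - 3)*(q + 2)*(q^2 - 4*q - 5) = q*(q - 5)*(q - 3)*(q + 2)*(q + 1)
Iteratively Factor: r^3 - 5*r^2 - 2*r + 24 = (r - 3)*(r^2 - 2*r - 8) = (r - 3)*(r + 2)*(r - 4)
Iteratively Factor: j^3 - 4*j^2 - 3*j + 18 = (j - 3)*(j^2 - j - 6) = (j - 3)^2*(j + 2)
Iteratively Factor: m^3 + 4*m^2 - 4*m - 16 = (m + 2)*(m^2 + 2*m - 8) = (m - 2)*(m + 2)*(m + 4)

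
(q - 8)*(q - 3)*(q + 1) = q^3 - 10*q^2 + 13*q + 24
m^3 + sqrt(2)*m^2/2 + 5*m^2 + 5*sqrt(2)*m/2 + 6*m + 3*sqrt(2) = (m + 2)*(m + 3)*(m + sqrt(2)/2)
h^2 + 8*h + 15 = (h + 3)*(h + 5)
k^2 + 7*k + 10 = (k + 2)*(k + 5)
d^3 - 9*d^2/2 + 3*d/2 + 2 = (d - 4)*(d - 1)*(d + 1/2)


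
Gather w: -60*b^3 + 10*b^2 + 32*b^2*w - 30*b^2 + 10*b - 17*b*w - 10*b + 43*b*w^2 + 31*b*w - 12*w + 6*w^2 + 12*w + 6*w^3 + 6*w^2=-60*b^3 - 20*b^2 + 6*w^3 + w^2*(43*b + 12) + w*(32*b^2 + 14*b)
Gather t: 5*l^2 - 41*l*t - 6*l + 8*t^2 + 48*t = 5*l^2 - 6*l + 8*t^2 + t*(48 - 41*l)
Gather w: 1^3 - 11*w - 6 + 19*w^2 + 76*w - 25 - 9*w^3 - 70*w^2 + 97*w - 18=-9*w^3 - 51*w^2 + 162*w - 48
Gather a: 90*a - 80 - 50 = 90*a - 130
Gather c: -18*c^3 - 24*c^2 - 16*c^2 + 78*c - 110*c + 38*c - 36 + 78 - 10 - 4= -18*c^3 - 40*c^2 + 6*c + 28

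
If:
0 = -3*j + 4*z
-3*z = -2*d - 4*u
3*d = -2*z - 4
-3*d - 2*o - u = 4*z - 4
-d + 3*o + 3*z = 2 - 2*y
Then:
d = -2*z/3 - 4/3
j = 4*z/3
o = 11/3 - 37*z/24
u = 13*z/12 + 2/3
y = 23*z/48 - 31/6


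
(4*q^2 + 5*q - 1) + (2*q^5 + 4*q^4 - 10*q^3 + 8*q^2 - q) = 2*q^5 + 4*q^4 - 10*q^3 + 12*q^2 + 4*q - 1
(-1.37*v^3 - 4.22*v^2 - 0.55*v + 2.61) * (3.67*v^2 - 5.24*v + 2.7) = -5.0279*v^5 - 8.3086*v^4 + 16.3953*v^3 + 1.0667*v^2 - 15.1614*v + 7.047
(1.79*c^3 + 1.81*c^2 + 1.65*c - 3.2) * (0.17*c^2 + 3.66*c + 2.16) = 0.3043*c^5 + 6.8591*c^4 + 10.7715*c^3 + 9.4046*c^2 - 8.148*c - 6.912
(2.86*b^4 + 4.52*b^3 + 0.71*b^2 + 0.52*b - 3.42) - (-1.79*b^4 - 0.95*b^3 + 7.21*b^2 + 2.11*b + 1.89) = 4.65*b^4 + 5.47*b^3 - 6.5*b^2 - 1.59*b - 5.31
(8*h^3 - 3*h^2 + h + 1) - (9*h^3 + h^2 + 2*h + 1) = -h^3 - 4*h^2 - h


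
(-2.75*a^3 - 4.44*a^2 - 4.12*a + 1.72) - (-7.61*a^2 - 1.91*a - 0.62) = -2.75*a^3 + 3.17*a^2 - 2.21*a + 2.34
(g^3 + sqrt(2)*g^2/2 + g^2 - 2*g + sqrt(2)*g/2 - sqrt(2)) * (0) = 0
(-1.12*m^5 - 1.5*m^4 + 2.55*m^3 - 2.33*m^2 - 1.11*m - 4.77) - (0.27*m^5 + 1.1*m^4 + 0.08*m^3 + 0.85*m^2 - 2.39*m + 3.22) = -1.39*m^5 - 2.6*m^4 + 2.47*m^3 - 3.18*m^2 + 1.28*m - 7.99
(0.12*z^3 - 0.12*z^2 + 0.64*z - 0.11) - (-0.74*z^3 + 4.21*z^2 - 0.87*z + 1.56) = 0.86*z^3 - 4.33*z^2 + 1.51*z - 1.67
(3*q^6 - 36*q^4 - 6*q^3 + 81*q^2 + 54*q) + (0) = 3*q^6 - 36*q^4 - 6*q^3 + 81*q^2 + 54*q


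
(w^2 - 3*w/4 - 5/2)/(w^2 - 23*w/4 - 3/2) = (-4*w^2 + 3*w + 10)/(-4*w^2 + 23*w + 6)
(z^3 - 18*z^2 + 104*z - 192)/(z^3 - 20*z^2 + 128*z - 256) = (z - 6)/(z - 8)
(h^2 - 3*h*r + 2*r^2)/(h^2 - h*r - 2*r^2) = (h - r)/(h + r)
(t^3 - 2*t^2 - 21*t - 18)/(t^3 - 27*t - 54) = (t + 1)/(t + 3)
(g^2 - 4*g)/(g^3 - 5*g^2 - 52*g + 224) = g/(g^2 - g - 56)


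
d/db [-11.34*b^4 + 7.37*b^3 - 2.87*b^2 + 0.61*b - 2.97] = -45.36*b^3 + 22.11*b^2 - 5.74*b + 0.61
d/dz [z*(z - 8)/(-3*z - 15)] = (-z^2 - 10*z + 40)/(3*(z^2 + 10*z + 25))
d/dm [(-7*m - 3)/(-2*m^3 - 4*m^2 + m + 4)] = (14*m^3 + 28*m^2 - 7*m - (7*m + 3)*(6*m^2 + 8*m - 1) - 28)/(2*m^3 + 4*m^2 - m - 4)^2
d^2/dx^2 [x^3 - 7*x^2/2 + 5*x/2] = 6*x - 7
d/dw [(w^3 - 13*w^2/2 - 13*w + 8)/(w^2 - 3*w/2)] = (4*w^4 - 12*w^3 + 91*w^2 - 64*w + 48)/(w^2*(4*w^2 - 12*w + 9))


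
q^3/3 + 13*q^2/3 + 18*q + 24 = (q/3 + 1)*(q + 4)*(q + 6)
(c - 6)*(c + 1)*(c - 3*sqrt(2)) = c^3 - 5*c^2 - 3*sqrt(2)*c^2 - 6*c + 15*sqrt(2)*c + 18*sqrt(2)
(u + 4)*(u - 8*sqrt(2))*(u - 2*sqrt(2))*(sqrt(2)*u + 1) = sqrt(2)*u^4 - 19*u^3 + 4*sqrt(2)*u^3 - 76*u^2 + 22*sqrt(2)*u^2 + 32*u + 88*sqrt(2)*u + 128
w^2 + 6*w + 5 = (w + 1)*(w + 5)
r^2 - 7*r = r*(r - 7)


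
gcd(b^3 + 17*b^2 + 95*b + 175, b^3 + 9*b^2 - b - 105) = b^2 + 12*b + 35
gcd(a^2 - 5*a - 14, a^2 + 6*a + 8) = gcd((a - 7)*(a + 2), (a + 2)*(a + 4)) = a + 2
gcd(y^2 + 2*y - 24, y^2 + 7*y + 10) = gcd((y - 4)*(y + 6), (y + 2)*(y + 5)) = 1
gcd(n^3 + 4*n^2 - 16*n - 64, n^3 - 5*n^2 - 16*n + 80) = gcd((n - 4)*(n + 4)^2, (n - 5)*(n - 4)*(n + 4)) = n^2 - 16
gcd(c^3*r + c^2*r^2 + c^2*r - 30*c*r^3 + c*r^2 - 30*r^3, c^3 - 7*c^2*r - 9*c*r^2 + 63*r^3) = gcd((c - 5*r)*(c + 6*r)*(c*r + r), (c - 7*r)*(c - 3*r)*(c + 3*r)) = 1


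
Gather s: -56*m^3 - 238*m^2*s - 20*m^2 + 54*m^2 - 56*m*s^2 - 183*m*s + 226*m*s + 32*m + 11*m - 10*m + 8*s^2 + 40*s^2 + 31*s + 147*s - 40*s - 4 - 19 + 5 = -56*m^3 + 34*m^2 + 33*m + s^2*(48 - 56*m) + s*(-238*m^2 + 43*m + 138) - 18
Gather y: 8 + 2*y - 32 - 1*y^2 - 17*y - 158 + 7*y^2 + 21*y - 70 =6*y^2 + 6*y - 252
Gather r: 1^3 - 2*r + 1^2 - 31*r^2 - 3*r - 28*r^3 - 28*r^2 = -28*r^3 - 59*r^2 - 5*r + 2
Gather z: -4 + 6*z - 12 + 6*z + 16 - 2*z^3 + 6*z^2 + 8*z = -2*z^3 + 6*z^2 + 20*z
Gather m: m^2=m^2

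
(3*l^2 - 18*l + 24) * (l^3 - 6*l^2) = 3*l^5 - 36*l^4 + 132*l^3 - 144*l^2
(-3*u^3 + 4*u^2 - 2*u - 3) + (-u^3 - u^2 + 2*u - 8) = -4*u^3 + 3*u^2 - 11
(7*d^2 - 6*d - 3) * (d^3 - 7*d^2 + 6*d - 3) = 7*d^5 - 55*d^4 + 81*d^3 - 36*d^2 + 9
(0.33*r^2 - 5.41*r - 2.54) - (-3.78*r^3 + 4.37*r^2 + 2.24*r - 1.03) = 3.78*r^3 - 4.04*r^2 - 7.65*r - 1.51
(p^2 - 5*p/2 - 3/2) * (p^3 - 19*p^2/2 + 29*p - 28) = p^5 - 12*p^4 + 205*p^3/4 - 345*p^2/4 + 53*p/2 + 42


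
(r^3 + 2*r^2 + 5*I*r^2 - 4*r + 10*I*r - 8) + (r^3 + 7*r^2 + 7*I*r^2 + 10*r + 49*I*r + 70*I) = 2*r^3 + 9*r^2 + 12*I*r^2 + 6*r + 59*I*r - 8 + 70*I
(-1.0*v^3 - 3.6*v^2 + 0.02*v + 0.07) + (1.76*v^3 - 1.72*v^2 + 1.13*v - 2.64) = 0.76*v^3 - 5.32*v^2 + 1.15*v - 2.57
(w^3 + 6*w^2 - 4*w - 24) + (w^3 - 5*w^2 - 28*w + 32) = 2*w^3 + w^2 - 32*w + 8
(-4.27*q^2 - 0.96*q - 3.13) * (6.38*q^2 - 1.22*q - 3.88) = -27.2426*q^4 - 0.9154*q^3 - 2.2306*q^2 + 7.5434*q + 12.1444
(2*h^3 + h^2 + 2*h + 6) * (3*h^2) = 6*h^5 + 3*h^4 + 6*h^3 + 18*h^2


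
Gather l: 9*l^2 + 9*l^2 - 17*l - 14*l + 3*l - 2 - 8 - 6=18*l^2 - 28*l - 16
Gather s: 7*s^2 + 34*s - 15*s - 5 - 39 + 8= 7*s^2 + 19*s - 36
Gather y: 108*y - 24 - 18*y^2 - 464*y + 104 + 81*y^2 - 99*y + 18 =63*y^2 - 455*y + 98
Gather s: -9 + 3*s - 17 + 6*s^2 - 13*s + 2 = 6*s^2 - 10*s - 24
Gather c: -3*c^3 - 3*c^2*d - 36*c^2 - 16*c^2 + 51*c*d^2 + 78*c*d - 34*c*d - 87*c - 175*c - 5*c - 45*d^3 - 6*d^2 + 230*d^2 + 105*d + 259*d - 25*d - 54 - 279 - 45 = -3*c^3 + c^2*(-3*d - 52) + c*(51*d^2 + 44*d - 267) - 45*d^3 + 224*d^2 + 339*d - 378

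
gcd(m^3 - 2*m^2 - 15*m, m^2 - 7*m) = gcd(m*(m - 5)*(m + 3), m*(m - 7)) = m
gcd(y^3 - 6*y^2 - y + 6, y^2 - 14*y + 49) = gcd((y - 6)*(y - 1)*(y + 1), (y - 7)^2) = 1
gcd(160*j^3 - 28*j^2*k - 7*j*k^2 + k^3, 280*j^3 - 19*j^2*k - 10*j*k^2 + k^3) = 40*j^2 + 3*j*k - k^2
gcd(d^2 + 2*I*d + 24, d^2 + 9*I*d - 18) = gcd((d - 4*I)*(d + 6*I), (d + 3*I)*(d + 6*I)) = d + 6*I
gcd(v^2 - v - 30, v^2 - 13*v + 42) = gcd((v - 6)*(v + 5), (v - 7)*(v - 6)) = v - 6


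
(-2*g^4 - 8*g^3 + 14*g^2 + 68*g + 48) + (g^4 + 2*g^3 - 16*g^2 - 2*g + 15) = -g^4 - 6*g^3 - 2*g^2 + 66*g + 63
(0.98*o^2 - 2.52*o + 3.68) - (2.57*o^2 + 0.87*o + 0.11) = -1.59*o^2 - 3.39*o + 3.57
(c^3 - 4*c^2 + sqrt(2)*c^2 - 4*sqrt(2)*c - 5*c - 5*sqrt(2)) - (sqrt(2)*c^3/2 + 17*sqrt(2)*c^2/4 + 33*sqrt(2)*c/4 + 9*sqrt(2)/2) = -sqrt(2)*c^3/2 + c^3 - 13*sqrt(2)*c^2/4 - 4*c^2 - 49*sqrt(2)*c/4 - 5*c - 19*sqrt(2)/2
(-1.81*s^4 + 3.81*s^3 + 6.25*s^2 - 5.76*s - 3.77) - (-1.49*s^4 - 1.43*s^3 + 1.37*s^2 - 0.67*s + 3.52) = -0.32*s^4 + 5.24*s^3 + 4.88*s^2 - 5.09*s - 7.29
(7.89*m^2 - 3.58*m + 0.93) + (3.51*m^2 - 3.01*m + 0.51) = 11.4*m^2 - 6.59*m + 1.44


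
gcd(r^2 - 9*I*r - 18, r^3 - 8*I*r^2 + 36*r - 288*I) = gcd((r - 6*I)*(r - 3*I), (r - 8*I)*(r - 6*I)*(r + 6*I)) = r - 6*I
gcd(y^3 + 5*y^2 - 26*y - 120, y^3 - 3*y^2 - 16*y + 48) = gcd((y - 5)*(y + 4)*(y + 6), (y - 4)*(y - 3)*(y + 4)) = y + 4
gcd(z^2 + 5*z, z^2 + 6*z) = z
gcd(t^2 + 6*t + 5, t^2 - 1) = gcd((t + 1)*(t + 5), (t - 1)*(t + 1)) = t + 1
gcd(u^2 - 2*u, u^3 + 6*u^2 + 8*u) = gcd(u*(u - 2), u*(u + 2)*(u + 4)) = u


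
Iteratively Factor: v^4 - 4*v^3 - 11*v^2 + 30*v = (v - 2)*(v^3 - 2*v^2 - 15*v) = (v - 2)*(v + 3)*(v^2 - 5*v) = (v - 5)*(v - 2)*(v + 3)*(v)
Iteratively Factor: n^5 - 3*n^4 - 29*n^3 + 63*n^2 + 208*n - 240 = (n + 3)*(n^4 - 6*n^3 - 11*n^2 + 96*n - 80) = (n - 5)*(n + 3)*(n^3 - n^2 - 16*n + 16) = (n - 5)*(n - 1)*(n + 3)*(n^2 - 16) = (n - 5)*(n - 1)*(n + 3)*(n + 4)*(n - 4)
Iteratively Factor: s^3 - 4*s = (s + 2)*(s^2 - 2*s) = (s - 2)*(s + 2)*(s)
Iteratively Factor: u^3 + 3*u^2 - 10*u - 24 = (u + 4)*(u^2 - u - 6) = (u - 3)*(u + 4)*(u + 2)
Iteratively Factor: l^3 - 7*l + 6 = (l + 3)*(l^2 - 3*l + 2) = (l - 2)*(l + 3)*(l - 1)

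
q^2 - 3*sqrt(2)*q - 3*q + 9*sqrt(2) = (q - 3)*(q - 3*sqrt(2))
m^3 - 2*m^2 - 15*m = m*(m - 5)*(m + 3)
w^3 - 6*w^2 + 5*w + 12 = (w - 4)*(w - 3)*(w + 1)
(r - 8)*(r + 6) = r^2 - 2*r - 48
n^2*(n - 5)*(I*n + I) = I*n^4 - 4*I*n^3 - 5*I*n^2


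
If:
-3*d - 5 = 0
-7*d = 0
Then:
No Solution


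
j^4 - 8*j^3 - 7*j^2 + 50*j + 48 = (j - 8)*(j - 3)*(j + 1)*(j + 2)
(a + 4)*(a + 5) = a^2 + 9*a + 20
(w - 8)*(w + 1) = w^2 - 7*w - 8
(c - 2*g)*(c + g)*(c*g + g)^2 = c^4*g^2 - c^3*g^3 + 2*c^3*g^2 - 2*c^2*g^4 - 2*c^2*g^3 + c^2*g^2 - 4*c*g^4 - c*g^3 - 2*g^4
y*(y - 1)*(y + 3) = y^3 + 2*y^2 - 3*y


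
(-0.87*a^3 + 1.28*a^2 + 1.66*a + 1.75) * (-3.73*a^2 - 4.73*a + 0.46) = 3.2451*a^5 - 0.6593*a^4 - 12.6464*a^3 - 13.7905*a^2 - 7.5139*a + 0.805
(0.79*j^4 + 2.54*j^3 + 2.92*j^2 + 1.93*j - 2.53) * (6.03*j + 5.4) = 4.7637*j^5 + 19.5822*j^4 + 31.3236*j^3 + 27.4059*j^2 - 4.8339*j - 13.662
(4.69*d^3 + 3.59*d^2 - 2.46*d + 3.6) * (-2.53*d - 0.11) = -11.8657*d^4 - 9.5986*d^3 + 5.8289*d^2 - 8.8374*d - 0.396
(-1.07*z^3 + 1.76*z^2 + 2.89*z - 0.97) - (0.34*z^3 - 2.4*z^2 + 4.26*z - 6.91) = -1.41*z^3 + 4.16*z^2 - 1.37*z + 5.94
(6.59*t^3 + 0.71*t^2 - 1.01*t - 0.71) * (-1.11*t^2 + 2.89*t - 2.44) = -7.3149*t^5 + 18.257*t^4 - 12.9066*t^3 - 3.8632*t^2 + 0.4125*t + 1.7324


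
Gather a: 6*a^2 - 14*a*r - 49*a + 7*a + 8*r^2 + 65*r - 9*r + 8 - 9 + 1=6*a^2 + a*(-14*r - 42) + 8*r^2 + 56*r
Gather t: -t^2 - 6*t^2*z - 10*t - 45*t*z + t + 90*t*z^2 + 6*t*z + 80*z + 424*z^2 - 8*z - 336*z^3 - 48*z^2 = t^2*(-6*z - 1) + t*(90*z^2 - 39*z - 9) - 336*z^3 + 376*z^2 + 72*z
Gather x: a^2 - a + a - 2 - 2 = a^2 - 4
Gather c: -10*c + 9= 9 - 10*c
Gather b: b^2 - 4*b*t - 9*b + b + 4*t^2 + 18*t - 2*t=b^2 + b*(-4*t - 8) + 4*t^2 + 16*t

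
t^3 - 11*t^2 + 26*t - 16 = (t - 8)*(t - 2)*(t - 1)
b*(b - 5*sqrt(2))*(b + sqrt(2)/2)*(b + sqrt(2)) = b^4 - 7*sqrt(2)*b^3/2 - 14*b^2 - 5*sqrt(2)*b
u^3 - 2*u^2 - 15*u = u*(u - 5)*(u + 3)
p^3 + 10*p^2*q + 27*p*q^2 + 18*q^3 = (p + q)*(p + 3*q)*(p + 6*q)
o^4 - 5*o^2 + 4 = (o - 2)*(o - 1)*(o + 1)*(o + 2)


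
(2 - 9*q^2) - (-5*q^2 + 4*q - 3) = -4*q^2 - 4*q + 5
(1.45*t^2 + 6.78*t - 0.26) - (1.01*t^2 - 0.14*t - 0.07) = 0.44*t^2 + 6.92*t - 0.19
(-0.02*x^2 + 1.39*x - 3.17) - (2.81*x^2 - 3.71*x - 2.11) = -2.83*x^2 + 5.1*x - 1.06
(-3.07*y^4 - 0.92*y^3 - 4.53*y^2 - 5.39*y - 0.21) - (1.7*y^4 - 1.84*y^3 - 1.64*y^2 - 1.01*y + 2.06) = -4.77*y^4 + 0.92*y^3 - 2.89*y^2 - 4.38*y - 2.27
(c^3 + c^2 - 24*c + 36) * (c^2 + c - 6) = c^5 + 2*c^4 - 29*c^3 + 6*c^2 + 180*c - 216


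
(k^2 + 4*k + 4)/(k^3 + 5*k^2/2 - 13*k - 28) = 2*(k + 2)/(2*k^2 + k - 28)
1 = 1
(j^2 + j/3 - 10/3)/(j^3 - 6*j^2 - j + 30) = (j - 5/3)/(j^2 - 8*j + 15)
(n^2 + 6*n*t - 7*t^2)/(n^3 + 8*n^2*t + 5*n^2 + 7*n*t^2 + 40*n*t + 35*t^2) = (n - t)/(n^2 + n*t + 5*n + 5*t)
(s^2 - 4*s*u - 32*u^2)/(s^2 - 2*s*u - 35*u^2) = (-s^2 + 4*s*u + 32*u^2)/(-s^2 + 2*s*u + 35*u^2)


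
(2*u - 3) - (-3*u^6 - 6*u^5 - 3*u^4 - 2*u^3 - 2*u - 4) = 3*u^6 + 6*u^5 + 3*u^4 + 2*u^3 + 4*u + 1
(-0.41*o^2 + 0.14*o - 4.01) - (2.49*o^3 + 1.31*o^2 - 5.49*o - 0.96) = -2.49*o^3 - 1.72*o^2 + 5.63*o - 3.05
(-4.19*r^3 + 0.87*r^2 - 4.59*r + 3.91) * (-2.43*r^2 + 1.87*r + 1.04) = 10.1817*r^5 - 9.9494*r^4 + 8.423*r^3 - 17.1798*r^2 + 2.5381*r + 4.0664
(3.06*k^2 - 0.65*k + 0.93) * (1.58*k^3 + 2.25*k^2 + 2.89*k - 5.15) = 4.8348*k^5 + 5.858*k^4 + 8.8503*k^3 - 15.545*k^2 + 6.0352*k - 4.7895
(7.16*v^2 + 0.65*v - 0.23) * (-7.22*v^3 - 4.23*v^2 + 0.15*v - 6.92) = -51.6952*v^5 - 34.9798*v^4 - 0.0148999999999999*v^3 - 48.4768*v^2 - 4.5325*v + 1.5916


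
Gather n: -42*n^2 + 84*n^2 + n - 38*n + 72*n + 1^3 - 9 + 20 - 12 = 42*n^2 + 35*n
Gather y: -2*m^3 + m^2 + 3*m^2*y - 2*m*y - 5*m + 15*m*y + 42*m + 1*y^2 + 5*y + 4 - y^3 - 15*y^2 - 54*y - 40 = -2*m^3 + m^2 + 37*m - y^3 - 14*y^2 + y*(3*m^2 + 13*m - 49) - 36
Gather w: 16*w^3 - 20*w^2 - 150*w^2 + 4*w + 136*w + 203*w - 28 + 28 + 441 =16*w^3 - 170*w^2 + 343*w + 441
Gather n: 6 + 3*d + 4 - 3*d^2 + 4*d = -3*d^2 + 7*d + 10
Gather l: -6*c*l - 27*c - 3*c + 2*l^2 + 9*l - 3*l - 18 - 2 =-30*c + 2*l^2 + l*(6 - 6*c) - 20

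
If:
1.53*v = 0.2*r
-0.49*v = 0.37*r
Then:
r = 0.00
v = 0.00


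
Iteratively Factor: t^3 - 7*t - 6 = (t + 2)*(t^2 - 2*t - 3) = (t - 3)*(t + 2)*(t + 1)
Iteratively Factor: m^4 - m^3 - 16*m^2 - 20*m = (m)*(m^3 - m^2 - 16*m - 20) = m*(m - 5)*(m^2 + 4*m + 4) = m*(m - 5)*(m + 2)*(m + 2)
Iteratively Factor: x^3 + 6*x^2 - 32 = (x + 4)*(x^2 + 2*x - 8) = (x + 4)^2*(x - 2)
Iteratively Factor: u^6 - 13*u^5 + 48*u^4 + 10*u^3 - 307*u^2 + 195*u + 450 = (u - 3)*(u^5 - 10*u^4 + 18*u^3 + 64*u^2 - 115*u - 150) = (u - 5)*(u - 3)*(u^4 - 5*u^3 - 7*u^2 + 29*u + 30) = (u - 5)*(u - 3)*(u + 1)*(u^3 - 6*u^2 - u + 30) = (u - 5)*(u - 3)^2*(u + 1)*(u^2 - 3*u - 10) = (u - 5)^2*(u - 3)^2*(u + 1)*(u + 2)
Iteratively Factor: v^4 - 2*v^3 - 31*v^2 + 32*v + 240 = (v - 5)*(v^3 + 3*v^2 - 16*v - 48) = (v - 5)*(v - 4)*(v^2 + 7*v + 12) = (v - 5)*(v - 4)*(v + 3)*(v + 4)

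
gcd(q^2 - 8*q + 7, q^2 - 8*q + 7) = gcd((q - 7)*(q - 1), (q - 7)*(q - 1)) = q^2 - 8*q + 7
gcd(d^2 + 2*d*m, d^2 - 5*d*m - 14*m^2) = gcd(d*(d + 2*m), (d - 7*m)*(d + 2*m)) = d + 2*m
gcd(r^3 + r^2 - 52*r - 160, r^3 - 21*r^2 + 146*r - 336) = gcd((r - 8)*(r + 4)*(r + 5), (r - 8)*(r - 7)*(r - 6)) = r - 8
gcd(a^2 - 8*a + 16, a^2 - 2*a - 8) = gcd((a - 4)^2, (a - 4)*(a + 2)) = a - 4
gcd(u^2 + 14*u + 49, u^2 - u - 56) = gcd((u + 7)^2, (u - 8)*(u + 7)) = u + 7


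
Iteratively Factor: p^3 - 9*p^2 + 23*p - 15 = (p - 1)*(p^2 - 8*p + 15) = (p - 5)*(p - 1)*(p - 3)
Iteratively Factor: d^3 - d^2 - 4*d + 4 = (d + 2)*(d^2 - 3*d + 2) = (d - 2)*(d + 2)*(d - 1)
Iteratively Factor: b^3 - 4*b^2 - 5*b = (b + 1)*(b^2 - 5*b) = (b - 5)*(b + 1)*(b)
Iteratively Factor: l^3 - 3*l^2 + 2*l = (l)*(l^2 - 3*l + 2) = l*(l - 1)*(l - 2)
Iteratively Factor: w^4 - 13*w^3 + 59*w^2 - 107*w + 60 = (w - 4)*(w^3 - 9*w^2 + 23*w - 15) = (w - 5)*(w - 4)*(w^2 - 4*w + 3) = (w - 5)*(w - 4)*(w - 1)*(w - 3)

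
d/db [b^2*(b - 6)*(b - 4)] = 2*b*(2*b^2 - 15*b + 24)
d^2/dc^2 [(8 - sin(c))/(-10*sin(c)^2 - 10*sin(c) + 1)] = (-100*sin(c)^5 + 3300*sin(c)^4 + 2540*sin(c)^3 - 3690*sin(c)^2 - 4661*sin(c) - 1740)/(10*sin(c)^2 + 10*sin(c) - 1)^3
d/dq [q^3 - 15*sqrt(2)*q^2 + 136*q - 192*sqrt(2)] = 3*q^2 - 30*sqrt(2)*q + 136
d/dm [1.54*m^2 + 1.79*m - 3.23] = 3.08*m + 1.79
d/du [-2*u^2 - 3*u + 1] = -4*u - 3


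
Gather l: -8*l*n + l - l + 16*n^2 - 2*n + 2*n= -8*l*n + 16*n^2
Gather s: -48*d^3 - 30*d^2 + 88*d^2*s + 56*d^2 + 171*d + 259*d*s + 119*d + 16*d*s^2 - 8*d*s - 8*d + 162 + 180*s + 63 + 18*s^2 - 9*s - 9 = -48*d^3 + 26*d^2 + 282*d + s^2*(16*d + 18) + s*(88*d^2 + 251*d + 171) + 216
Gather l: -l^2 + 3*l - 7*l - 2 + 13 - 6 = -l^2 - 4*l + 5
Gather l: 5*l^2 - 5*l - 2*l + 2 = 5*l^2 - 7*l + 2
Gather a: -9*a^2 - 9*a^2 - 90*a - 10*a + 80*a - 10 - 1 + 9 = -18*a^2 - 20*a - 2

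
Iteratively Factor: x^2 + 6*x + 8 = (x + 4)*(x + 2)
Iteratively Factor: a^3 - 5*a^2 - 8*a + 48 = (a - 4)*(a^2 - a - 12) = (a - 4)^2*(a + 3)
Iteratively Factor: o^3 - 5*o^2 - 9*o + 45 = (o + 3)*(o^2 - 8*o + 15) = (o - 3)*(o + 3)*(o - 5)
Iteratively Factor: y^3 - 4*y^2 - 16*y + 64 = (y - 4)*(y^2 - 16) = (y - 4)^2*(y + 4)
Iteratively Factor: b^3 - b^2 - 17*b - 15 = (b - 5)*(b^2 + 4*b + 3) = (b - 5)*(b + 3)*(b + 1)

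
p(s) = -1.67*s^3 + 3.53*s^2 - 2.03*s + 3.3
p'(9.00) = -344.30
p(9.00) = -946.47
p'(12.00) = -638.75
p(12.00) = -2398.50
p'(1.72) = -4.71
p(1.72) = 1.75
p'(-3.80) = -101.20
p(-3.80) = 153.62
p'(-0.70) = -9.43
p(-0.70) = 7.02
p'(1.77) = -5.23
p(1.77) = 1.51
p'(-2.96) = -66.82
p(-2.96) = 83.55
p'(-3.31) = -80.29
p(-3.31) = 109.26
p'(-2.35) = -46.29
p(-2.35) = 49.24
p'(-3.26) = -78.29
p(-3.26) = 105.29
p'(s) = -5.01*s^2 + 7.06*s - 2.03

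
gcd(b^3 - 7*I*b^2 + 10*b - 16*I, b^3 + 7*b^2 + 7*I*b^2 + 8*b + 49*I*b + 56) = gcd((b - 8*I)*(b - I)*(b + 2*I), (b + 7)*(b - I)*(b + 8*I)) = b - I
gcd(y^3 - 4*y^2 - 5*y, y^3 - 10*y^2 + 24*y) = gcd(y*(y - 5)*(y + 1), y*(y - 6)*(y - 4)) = y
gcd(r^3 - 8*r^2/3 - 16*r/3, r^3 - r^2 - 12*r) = r^2 - 4*r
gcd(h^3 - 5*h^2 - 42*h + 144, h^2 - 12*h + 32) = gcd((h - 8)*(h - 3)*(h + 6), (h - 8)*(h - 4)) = h - 8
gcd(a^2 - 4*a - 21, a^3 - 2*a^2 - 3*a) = 1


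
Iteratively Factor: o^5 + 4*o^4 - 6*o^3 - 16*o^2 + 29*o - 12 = (o + 3)*(o^4 + o^3 - 9*o^2 + 11*o - 4) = (o - 1)*(o + 3)*(o^3 + 2*o^2 - 7*o + 4) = (o - 1)^2*(o + 3)*(o^2 + 3*o - 4) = (o - 1)^3*(o + 3)*(o + 4)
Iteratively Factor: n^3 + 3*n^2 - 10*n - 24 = (n - 3)*(n^2 + 6*n + 8) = (n - 3)*(n + 4)*(n + 2)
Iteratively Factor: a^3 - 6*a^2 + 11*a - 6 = (a - 3)*(a^2 - 3*a + 2) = (a - 3)*(a - 1)*(a - 2)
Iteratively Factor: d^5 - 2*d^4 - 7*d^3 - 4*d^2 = (d)*(d^4 - 2*d^3 - 7*d^2 - 4*d) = d*(d + 1)*(d^3 - 3*d^2 - 4*d) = d*(d - 4)*(d + 1)*(d^2 + d) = d^2*(d - 4)*(d + 1)*(d + 1)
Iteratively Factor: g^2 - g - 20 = (g + 4)*(g - 5)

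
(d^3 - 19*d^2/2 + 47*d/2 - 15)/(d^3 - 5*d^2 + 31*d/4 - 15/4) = 2*(d - 6)/(2*d - 3)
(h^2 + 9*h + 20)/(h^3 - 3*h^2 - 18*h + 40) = (h + 5)/(h^2 - 7*h + 10)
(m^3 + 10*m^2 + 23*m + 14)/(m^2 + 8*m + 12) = (m^2 + 8*m + 7)/(m + 6)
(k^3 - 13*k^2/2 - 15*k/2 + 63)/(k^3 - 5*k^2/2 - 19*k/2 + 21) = (k - 6)/(k - 2)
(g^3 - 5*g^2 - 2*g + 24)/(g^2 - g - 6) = g - 4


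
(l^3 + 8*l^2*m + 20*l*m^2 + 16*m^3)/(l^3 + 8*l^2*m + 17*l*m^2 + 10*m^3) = (l^2 + 6*l*m + 8*m^2)/(l^2 + 6*l*m + 5*m^2)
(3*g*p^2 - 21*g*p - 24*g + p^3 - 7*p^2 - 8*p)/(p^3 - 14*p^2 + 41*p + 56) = (3*g + p)/(p - 7)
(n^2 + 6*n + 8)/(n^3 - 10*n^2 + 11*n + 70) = (n + 4)/(n^2 - 12*n + 35)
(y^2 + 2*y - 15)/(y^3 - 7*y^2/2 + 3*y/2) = 2*(y + 5)/(y*(2*y - 1))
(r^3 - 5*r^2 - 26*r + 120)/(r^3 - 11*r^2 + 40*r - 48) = (r^2 - r - 30)/(r^2 - 7*r + 12)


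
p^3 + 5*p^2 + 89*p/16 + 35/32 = (p + 1/4)*(p + 5/4)*(p + 7/2)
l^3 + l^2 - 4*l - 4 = (l - 2)*(l + 1)*(l + 2)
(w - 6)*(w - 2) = w^2 - 8*w + 12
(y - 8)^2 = y^2 - 16*y + 64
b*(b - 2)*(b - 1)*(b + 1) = b^4 - 2*b^3 - b^2 + 2*b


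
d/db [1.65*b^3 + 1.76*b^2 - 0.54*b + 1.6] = 4.95*b^2 + 3.52*b - 0.54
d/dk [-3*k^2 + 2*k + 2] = 2 - 6*k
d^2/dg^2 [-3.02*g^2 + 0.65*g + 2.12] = -6.04000000000000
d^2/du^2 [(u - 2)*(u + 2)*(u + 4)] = 6*u + 8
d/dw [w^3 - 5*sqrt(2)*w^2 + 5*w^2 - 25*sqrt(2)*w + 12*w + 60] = 3*w^2 - 10*sqrt(2)*w + 10*w - 25*sqrt(2) + 12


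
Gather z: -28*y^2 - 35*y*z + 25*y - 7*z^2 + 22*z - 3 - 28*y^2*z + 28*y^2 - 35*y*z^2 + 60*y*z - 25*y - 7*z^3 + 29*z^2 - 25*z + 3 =-7*z^3 + z^2*(22 - 35*y) + z*(-28*y^2 + 25*y - 3)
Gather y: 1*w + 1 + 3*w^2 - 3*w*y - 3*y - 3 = 3*w^2 + w + y*(-3*w - 3) - 2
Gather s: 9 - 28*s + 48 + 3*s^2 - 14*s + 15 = 3*s^2 - 42*s + 72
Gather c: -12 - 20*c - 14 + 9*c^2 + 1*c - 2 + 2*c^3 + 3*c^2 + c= 2*c^3 + 12*c^2 - 18*c - 28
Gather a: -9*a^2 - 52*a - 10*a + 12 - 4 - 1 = -9*a^2 - 62*a + 7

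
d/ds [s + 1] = 1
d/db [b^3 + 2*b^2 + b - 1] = 3*b^2 + 4*b + 1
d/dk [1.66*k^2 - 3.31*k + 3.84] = 3.32*k - 3.31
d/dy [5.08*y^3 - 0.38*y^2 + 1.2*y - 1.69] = 15.24*y^2 - 0.76*y + 1.2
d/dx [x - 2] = 1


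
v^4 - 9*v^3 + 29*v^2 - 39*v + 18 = (v - 3)^2*(v - 2)*(v - 1)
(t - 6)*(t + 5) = t^2 - t - 30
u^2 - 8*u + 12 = (u - 6)*(u - 2)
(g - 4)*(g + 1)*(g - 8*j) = g^3 - 8*g^2*j - 3*g^2 + 24*g*j - 4*g + 32*j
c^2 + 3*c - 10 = (c - 2)*(c + 5)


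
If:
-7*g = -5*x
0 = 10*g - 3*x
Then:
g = 0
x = 0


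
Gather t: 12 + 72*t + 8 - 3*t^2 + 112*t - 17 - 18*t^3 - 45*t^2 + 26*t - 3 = -18*t^3 - 48*t^2 + 210*t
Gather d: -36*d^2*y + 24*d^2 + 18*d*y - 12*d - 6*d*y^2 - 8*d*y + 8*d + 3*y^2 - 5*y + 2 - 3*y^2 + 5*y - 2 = d^2*(24 - 36*y) + d*(-6*y^2 + 10*y - 4)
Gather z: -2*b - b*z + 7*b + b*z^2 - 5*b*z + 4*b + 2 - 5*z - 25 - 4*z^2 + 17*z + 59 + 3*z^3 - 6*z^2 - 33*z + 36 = 9*b + 3*z^3 + z^2*(b - 10) + z*(-6*b - 21) + 72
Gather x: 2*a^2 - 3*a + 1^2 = 2*a^2 - 3*a + 1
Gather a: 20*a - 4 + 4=20*a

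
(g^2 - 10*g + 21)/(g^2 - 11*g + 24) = (g - 7)/(g - 8)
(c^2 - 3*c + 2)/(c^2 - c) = (c - 2)/c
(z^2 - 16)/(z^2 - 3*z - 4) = (z + 4)/(z + 1)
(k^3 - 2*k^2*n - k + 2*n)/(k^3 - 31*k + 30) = (k^2 - 2*k*n + k - 2*n)/(k^2 + k - 30)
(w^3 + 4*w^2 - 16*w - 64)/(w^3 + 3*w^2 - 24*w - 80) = (w - 4)/(w - 5)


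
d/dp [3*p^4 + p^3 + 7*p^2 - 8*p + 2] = 12*p^3 + 3*p^2 + 14*p - 8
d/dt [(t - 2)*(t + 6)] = 2*t + 4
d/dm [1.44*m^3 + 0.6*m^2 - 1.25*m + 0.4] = 4.32*m^2 + 1.2*m - 1.25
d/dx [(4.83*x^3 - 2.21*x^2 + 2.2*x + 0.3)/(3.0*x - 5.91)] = (28.98*x^3 - 92.2659*x^2 + 26.1222*x - 13.902)/(9.0*x^2 - 35.46*x + 34.9281)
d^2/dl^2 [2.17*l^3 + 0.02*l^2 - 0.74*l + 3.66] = 13.02*l + 0.04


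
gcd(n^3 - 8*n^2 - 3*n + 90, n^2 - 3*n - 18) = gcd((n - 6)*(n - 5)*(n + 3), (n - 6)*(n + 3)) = n^2 - 3*n - 18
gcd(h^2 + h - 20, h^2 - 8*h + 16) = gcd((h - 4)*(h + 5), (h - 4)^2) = h - 4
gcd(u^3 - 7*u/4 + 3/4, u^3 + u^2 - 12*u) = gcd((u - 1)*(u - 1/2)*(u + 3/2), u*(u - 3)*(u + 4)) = 1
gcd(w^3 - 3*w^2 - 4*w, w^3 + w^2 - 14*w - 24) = w - 4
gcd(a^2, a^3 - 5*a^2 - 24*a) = a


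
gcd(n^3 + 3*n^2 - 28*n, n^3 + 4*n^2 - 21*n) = n^2 + 7*n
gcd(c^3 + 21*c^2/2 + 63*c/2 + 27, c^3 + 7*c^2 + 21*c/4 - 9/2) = c^2 + 15*c/2 + 9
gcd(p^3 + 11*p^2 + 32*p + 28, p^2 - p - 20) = 1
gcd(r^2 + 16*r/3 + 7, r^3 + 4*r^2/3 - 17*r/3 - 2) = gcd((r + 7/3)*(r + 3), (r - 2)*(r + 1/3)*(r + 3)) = r + 3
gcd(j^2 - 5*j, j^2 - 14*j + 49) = 1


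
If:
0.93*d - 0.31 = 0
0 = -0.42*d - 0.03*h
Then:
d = 0.33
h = -4.67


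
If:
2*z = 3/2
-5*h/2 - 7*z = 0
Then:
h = -21/10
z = 3/4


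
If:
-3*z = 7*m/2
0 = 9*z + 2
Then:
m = 4/21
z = -2/9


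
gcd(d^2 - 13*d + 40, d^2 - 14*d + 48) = d - 8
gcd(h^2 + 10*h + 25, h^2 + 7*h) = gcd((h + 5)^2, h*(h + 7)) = 1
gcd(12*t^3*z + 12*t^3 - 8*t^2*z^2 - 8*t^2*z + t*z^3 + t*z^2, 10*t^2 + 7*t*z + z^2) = 1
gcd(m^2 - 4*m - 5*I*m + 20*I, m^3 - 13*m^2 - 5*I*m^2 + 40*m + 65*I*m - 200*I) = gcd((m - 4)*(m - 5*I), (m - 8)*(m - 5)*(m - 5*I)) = m - 5*I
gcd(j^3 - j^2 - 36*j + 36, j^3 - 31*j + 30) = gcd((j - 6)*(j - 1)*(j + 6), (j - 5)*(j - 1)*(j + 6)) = j^2 + 5*j - 6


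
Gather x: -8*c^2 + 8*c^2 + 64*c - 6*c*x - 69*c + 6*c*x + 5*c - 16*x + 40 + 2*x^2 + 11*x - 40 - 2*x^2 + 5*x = 0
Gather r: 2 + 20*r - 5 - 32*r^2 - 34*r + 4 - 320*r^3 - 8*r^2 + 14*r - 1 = -320*r^3 - 40*r^2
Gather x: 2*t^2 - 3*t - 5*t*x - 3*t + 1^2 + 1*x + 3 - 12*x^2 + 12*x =2*t^2 - 6*t - 12*x^2 + x*(13 - 5*t) + 4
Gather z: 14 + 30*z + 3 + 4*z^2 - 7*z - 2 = 4*z^2 + 23*z + 15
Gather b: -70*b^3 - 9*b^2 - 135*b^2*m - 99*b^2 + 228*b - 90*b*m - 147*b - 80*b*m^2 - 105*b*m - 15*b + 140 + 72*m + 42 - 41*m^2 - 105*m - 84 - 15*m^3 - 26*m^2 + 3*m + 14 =-70*b^3 + b^2*(-135*m - 108) + b*(-80*m^2 - 195*m + 66) - 15*m^3 - 67*m^2 - 30*m + 112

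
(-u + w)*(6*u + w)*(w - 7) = -6*u^2*w + 42*u^2 + 5*u*w^2 - 35*u*w + w^3 - 7*w^2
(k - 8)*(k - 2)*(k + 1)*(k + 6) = k^4 - 3*k^3 - 48*k^2 + 52*k + 96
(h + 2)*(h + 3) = h^2 + 5*h + 6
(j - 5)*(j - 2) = j^2 - 7*j + 10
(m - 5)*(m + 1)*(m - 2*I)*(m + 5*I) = m^4 - 4*m^3 + 3*I*m^3 + 5*m^2 - 12*I*m^2 - 40*m - 15*I*m - 50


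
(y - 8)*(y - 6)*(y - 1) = y^3 - 15*y^2 + 62*y - 48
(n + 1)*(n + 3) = n^2 + 4*n + 3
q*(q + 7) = q^2 + 7*q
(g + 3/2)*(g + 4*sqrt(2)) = g^2 + 3*g/2 + 4*sqrt(2)*g + 6*sqrt(2)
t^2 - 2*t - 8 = (t - 4)*(t + 2)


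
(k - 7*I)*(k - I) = k^2 - 8*I*k - 7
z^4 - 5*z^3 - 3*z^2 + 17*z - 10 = (z - 5)*(z - 1)^2*(z + 2)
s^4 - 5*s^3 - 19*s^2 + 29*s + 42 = (s - 7)*(s - 2)*(s + 1)*(s + 3)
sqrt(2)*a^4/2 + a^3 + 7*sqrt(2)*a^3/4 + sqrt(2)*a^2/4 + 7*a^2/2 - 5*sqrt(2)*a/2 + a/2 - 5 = (a - 1)*(a + 2)*(a + 5/2)*(sqrt(2)*a/2 + 1)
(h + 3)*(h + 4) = h^2 + 7*h + 12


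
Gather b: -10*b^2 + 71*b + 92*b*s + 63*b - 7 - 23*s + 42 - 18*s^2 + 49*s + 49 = -10*b^2 + b*(92*s + 134) - 18*s^2 + 26*s + 84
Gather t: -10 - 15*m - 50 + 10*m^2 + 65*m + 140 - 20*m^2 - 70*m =-10*m^2 - 20*m + 80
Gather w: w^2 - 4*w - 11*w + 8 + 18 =w^2 - 15*w + 26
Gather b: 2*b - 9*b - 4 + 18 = 14 - 7*b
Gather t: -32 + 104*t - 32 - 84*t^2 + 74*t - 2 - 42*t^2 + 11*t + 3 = -126*t^2 + 189*t - 63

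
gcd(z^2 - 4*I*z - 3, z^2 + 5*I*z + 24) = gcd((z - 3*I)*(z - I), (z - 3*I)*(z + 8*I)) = z - 3*I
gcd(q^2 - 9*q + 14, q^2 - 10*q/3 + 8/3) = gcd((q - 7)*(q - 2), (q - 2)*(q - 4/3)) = q - 2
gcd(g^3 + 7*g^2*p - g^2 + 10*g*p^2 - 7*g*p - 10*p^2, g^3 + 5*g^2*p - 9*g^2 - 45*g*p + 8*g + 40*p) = g^2 + 5*g*p - g - 5*p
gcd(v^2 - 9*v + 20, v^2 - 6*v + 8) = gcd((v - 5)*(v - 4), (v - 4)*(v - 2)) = v - 4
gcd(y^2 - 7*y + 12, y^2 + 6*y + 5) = 1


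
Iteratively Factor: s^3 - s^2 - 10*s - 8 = (s + 1)*(s^2 - 2*s - 8) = (s + 1)*(s + 2)*(s - 4)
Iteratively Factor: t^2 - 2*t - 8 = (t - 4)*(t + 2)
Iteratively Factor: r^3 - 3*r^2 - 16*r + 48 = (r - 3)*(r^2 - 16) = (r - 4)*(r - 3)*(r + 4)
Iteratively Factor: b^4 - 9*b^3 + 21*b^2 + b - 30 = (b - 3)*(b^3 - 6*b^2 + 3*b + 10) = (b - 3)*(b + 1)*(b^2 - 7*b + 10) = (b - 3)*(b - 2)*(b + 1)*(b - 5)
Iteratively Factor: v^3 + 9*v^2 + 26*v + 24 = (v + 3)*(v^2 + 6*v + 8) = (v + 2)*(v + 3)*(v + 4)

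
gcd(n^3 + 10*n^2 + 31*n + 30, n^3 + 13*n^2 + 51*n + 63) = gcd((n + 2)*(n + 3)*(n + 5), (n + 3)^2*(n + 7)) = n + 3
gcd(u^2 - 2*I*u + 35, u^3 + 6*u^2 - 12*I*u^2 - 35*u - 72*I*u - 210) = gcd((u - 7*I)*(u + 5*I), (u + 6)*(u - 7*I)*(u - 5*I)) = u - 7*I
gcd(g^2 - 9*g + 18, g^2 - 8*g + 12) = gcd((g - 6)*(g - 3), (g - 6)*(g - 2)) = g - 6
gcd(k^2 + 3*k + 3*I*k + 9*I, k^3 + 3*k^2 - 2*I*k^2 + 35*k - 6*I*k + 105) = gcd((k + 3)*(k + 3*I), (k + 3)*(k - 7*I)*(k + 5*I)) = k + 3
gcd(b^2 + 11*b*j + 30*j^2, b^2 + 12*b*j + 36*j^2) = b + 6*j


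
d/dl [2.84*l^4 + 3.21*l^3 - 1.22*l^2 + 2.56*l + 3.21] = 11.36*l^3 + 9.63*l^2 - 2.44*l + 2.56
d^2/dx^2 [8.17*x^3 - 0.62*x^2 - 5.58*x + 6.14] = 49.02*x - 1.24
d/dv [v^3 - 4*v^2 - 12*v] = 3*v^2 - 8*v - 12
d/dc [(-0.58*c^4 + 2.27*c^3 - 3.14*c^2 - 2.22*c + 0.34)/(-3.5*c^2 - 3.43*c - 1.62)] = (4.06*c^5 - 1.9768*c^4 - 11.8138*c^3 - 8.032*c^2 + 12.5536*c + 4.7626)/(12.25*c^4 + 24.01*c^3 + 23.1049*c^2 + 11.1132*c + 2.6244)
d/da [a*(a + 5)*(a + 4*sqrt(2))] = 3*a^2 + 10*a + 8*sqrt(2)*a + 20*sqrt(2)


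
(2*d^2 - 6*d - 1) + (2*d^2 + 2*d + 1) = 4*d^2 - 4*d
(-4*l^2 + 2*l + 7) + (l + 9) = -4*l^2 + 3*l + 16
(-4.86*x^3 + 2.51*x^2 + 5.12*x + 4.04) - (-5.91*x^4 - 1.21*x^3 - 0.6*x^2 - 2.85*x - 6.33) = 5.91*x^4 - 3.65*x^3 + 3.11*x^2 + 7.97*x + 10.37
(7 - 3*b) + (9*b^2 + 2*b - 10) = 9*b^2 - b - 3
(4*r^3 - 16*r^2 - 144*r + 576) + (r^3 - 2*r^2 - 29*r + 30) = 5*r^3 - 18*r^2 - 173*r + 606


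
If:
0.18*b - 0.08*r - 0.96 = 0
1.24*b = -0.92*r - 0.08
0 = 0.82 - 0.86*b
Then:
No Solution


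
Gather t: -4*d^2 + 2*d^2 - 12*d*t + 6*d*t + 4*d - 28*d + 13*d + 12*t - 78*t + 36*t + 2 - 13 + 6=-2*d^2 - 11*d + t*(-6*d - 30) - 5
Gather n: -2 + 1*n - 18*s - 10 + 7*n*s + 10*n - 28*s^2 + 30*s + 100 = n*(7*s + 11) - 28*s^2 + 12*s + 88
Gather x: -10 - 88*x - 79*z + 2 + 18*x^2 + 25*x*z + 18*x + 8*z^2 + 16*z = 18*x^2 + x*(25*z - 70) + 8*z^2 - 63*z - 8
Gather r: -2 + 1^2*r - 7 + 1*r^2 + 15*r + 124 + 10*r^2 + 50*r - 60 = 11*r^2 + 66*r + 55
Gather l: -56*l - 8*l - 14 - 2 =-64*l - 16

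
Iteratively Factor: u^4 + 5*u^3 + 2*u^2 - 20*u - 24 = (u + 3)*(u^3 + 2*u^2 - 4*u - 8) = (u - 2)*(u + 3)*(u^2 + 4*u + 4) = (u - 2)*(u + 2)*(u + 3)*(u + 2)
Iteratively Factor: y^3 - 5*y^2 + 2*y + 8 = (y + 1)*(y^2 - 6*y + 8) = (y - 2)*(y + 1)*(y - 4)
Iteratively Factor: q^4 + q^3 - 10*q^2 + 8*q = (q - 1)*(q^3 + 2*q^2 - 8*q) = (q - 1)*(q + 4)*(q^2 - 2*q) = (q - 2)*(q - 1)*(q + 4)*(q)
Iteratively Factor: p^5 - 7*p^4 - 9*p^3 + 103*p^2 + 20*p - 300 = (p + 2)*(p^4 - 9*p^3 + 9*p^2 + 85*p - 150) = (p - 5)*(p + 2)*(p^3 - 4*p^2 - 11*p + 30) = (p - 5)^2*(p + 2)*(p^2 + p - 6) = (p - 5)^2*(p + 2)*(p + 3)*(p - 2)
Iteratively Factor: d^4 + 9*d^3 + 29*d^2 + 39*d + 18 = (d + 3)*(d^3 + 6*d^2 + 11*d + 6) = (d + 2)*(d + 3)*(d^2 + 4*d + 3) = (d + 1)*(d + 2)*(d + 3)*(d + 3)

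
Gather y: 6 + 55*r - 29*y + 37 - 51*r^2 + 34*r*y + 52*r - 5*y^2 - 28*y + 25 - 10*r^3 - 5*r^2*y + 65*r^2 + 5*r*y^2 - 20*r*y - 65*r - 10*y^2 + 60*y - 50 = -10*r^3 + 14*r^2 + 42*r + y^2*(5*r - 15) + y*(-5*r^2 + 14*r + 3) + 18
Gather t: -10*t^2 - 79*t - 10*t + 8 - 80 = -10*t^2 - 89*t - 72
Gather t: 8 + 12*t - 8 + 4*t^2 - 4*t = 4*t^2 + 8*t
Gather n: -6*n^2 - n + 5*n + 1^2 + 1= -6*n^2 + 4*n + 2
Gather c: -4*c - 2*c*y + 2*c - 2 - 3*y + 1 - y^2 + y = c*(-2*y - 2) - y^2 - 2*y - 1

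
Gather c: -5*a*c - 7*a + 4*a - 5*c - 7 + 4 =-3*a + c*(-5*a - 5) - 3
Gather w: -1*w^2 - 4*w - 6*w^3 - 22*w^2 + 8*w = -6*w^3 - 23*w^2 + 4*w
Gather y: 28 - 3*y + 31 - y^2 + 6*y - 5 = -y^2 + 3*y + 54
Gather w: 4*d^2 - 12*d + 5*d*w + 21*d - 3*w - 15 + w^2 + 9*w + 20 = 4*d^2 + 9*d + w^2 + w*(5*d + 6) + 5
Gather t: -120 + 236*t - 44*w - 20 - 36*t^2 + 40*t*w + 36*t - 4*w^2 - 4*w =-36*t^2 + t*(40*w + 272) - 4*w^2 - 48*w - 140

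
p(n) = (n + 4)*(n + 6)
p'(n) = 2*n + 10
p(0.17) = 25.73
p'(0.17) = 10.34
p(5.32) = 105.50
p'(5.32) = 20.64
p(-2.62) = 4.66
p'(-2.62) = 4.76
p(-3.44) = 1.43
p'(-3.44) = 3.12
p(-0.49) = 19.34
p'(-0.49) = 9.02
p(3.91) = 78.39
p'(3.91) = 17.82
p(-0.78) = 16.81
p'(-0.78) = 8.44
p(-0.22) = 21.85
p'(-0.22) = 9.56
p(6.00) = 120.00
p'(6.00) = 22.00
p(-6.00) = 0.00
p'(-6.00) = -2.00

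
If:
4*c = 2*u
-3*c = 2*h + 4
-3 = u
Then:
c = -3/2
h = 1/4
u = -3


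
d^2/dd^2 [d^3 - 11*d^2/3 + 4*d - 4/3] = 6*d - 22/3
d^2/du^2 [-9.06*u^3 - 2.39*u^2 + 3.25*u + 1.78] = -54.36*u - 4.78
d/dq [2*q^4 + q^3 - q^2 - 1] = q*(8*q^2 + 3*q - 2)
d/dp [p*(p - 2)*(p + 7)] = 3*p^2 + 10*p - 14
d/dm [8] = 0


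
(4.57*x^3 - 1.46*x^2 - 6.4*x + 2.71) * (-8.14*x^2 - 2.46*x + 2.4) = -37.1998*x^5 + 0.642200000000001*x^4 + 66.6556*x^3 - 9.8194*x^2 - 22.0266*x + 6.504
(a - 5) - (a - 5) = 0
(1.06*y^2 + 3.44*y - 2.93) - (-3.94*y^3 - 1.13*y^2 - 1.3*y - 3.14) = 3.94*y^3 + 2.19*y^2 + 4.74*y + 0.21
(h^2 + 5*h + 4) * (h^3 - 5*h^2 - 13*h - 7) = h^5 - 34*h^3 - 92*h^2 - 87*h - 28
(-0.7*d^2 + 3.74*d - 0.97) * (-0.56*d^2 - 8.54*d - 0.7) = 0.392*d^4 + 3.8836*d^3 - 30.9064*d^2 + 5.6658*d + 0.679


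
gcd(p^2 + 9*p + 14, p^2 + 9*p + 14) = p^2 + 9*p + 14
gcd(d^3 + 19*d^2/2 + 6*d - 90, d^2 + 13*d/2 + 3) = d + 6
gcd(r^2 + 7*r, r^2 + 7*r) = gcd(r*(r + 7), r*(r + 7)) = r^2 + 7*r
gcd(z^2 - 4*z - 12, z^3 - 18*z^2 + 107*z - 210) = z - 6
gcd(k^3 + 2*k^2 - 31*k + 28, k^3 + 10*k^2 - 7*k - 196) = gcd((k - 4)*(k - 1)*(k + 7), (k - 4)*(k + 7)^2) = k^2 + 3*k - 28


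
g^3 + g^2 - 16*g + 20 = (g - 2)^2*(g + 5)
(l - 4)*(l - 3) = l^2 - 7*l + 12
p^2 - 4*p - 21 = (p - 7)*(p + 3)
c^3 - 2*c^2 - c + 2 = (c - 2)*(c - 1)*(c + 1)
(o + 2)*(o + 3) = o^2 + 5*o + 6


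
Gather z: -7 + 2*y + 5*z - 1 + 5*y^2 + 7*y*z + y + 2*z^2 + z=5*y^2 + 3*y + 2*z^2 + z*(7*y + 6) - 8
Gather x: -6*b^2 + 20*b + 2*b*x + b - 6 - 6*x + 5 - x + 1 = -6*b^2 + 21*b + x*(2*b - 7)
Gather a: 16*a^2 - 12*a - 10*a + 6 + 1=16*a^2 - 22*a + 7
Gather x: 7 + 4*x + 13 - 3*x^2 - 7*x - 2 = -3*x^2 - 3*x + 18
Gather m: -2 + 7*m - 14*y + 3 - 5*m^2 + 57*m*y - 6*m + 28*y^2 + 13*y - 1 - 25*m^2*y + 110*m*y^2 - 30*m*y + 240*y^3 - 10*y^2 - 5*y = m^2*(-25*y - 5) + m*(110*y^2 + 27*y + 1) + 240*y^3 + 18*y^2 - 6*y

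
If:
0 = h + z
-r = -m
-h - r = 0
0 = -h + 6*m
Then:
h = 0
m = 0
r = 0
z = 0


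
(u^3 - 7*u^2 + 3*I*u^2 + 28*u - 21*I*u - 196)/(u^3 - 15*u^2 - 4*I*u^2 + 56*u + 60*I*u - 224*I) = (u + 7*I)/(u - 8)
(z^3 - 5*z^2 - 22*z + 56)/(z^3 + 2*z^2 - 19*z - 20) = (z^3 - 5*z^2 - 22*z + 56)/(z^3 + 2*z^2 - 19*z - 20)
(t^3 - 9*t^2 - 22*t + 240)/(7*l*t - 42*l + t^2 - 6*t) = (t^2 - 3*t - 40)/(7*l + t)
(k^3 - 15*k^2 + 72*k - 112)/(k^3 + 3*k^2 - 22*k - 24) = (k^2 - 11*k + 28)/(k^2 + 7*k + 6)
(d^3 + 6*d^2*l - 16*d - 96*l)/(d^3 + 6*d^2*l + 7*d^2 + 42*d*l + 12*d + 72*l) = (d - 4)/(d + 3)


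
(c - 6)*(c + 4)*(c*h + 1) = c^3*h - 2*c^2*h + c^2 - 24*c*h - 2*c - 24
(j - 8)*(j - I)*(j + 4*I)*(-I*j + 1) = -I*j^4 + 4*j^3 + 8*I*j^3 - 32*j^2 - I*j^2 + 4*j + 8*I*j - 32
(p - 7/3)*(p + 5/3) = p^2 - 2*p/3 - 35/9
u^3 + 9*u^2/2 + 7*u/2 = u*(u + 1)*(u + 7/2)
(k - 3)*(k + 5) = k^2 + 2*k - 15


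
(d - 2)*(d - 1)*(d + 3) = d^3 - 7*d + 6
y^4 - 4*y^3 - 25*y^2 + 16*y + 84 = (y - 7)*(y - 2)*(y + 2)*(y + 3)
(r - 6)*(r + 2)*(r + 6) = r^3 + 2*r^2 - 36*r - 72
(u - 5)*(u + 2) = u^2 - 3*u - 10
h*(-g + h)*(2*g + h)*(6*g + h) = -12*g^3*h + 4*g^2*h^2 + 7*g*h^3 + h^4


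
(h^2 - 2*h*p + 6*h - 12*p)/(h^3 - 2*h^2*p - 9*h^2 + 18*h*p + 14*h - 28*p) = (h + 6)/(h^2 - 9*h + 14)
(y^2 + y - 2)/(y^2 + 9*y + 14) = (y - 1)/(y + 7)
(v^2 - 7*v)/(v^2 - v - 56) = v*(7 - v)/(-v^2 + v + 56)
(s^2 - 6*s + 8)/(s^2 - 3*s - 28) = (-s^2 + 6*s - 8)/(-s^2 + 3*s + 28)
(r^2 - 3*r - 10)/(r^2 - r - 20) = (r + 2)/(r + 4)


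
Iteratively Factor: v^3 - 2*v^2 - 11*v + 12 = (v - 4)*(v^2 + 2*v - 3) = (v - 4)*(v - 1)*(v + 3)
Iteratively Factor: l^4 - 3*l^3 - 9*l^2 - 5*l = (l + 1)*(l^3 - 4*l^2 - 5*l) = (l + 1)^2*(l^2 - 5*l) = (l - 5)*(l + 1)^2*(l)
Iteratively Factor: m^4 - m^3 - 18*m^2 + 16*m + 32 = (m + 1)*(m^3 - 2*m^2 - 16*m + 32) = (m - 2)*(m + 1)*(m^2 - 16) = (m - 2)*(m + 1)*(m + 4)*(m - 4)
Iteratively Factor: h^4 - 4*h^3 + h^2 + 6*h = (h - 3)*(h^3 - h^2 - 2*h) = (h - 3)*(h + 1)*(h^2 - 2*h) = (h - 3)*(h - 2)*(h + 1)*(h)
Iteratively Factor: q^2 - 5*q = (q - 5)*(q)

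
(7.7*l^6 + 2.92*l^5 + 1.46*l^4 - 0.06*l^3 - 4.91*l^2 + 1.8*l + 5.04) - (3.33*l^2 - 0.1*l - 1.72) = 7.7*l^6 + 2.92*l^5 + 1.46*l^4 - 0.06*l^3 - 8.24*l^2 + 1.9*l + 6.76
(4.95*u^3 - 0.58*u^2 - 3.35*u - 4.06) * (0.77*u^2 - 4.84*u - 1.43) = 3.8115*u^5 - 24.4046*u^4 - 6.8508*u^3 + 13.9172*u^2 + 24.4409*u + 5.8058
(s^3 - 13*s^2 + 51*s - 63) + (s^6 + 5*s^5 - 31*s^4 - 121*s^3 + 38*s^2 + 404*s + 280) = s^6 + 5*s^5 - 31*s^4 - 120*s^3 + 25*s^2 + 455*s + 217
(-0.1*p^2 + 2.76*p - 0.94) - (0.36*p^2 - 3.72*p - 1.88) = -0.46*p^2 + 6.48*p + 0.94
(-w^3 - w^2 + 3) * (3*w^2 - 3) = -3*w^5 - 3*w^4 + 3*w^3 + 12*w^2 - 9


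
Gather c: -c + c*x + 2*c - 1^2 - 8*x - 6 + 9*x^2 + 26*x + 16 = c*(x + 1) + 9*x^2 + 18*x + 9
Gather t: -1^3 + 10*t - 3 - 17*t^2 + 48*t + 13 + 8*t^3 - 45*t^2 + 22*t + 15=8*t^3 - 62*t^2 + 80*t + 24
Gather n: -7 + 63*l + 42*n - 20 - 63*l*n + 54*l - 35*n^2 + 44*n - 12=117*l - 35*n^2 + n*(86 - 63*l) - 39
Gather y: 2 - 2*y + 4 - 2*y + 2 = 8 - 4*y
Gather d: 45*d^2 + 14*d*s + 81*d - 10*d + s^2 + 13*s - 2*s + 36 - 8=45*d^2 + d*(14*s + 71) + s^2 + 11*s + 28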